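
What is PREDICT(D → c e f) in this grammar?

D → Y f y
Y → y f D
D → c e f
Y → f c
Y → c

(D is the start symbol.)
{ 'c' }

PREDICT(D → c e f) = (FIRST(RHS) \ {ε}) ∪ (FOLLOW(D) if ε ∈ FIRST(RHS), i.e. RHS ⇒* ε)
FIRST(c e f) = { 'c' }
ε ∉ FIRST(c e f), so FOLLOW(D) is not added.
PREDICT(D → c e f) = { 'c' }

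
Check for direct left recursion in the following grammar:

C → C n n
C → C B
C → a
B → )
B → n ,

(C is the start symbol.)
Direct left recursion occurs when N → N α for some non-terminal N (the right-hand side begins with the left-hand side itself).

C → C n n: LEFT RECURSIVE (starts with C)
C → C B: LEFT RECURSIVE (starts with C)
C → a: starts with a
B → ): starts with ')'
B → n ,: starts with n

The grammar has direct left recursion on: C.

Answer: Yes, C is left-recursive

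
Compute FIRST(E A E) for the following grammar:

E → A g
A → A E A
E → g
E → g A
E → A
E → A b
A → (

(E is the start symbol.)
{ '(', 'g' }

FIRST sets of the non-terminals involved (from the grammar, by fixed-point iteration):
  FIRST(E) = { '(', 'g' }

To compute FIRST(E A E), process the symbols left to right:
Symbol E is a non-terminal. Add FIRST(E) \ {ε} = { '(', 'g' }
E is not nullable (ε ∉ FIRST(E)), so stop here.
FIRST(E A E) = { '(', 'g' }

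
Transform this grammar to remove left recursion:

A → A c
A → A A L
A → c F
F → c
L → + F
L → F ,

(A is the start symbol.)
A → c F A'
A' → c A'
A' → A L A'
A' → ε
F → c
L → + F
L → F ,

A is directly left-recursive. The standard transformation for
  A → A α₁ | ... | A α_m | β₁ | ... | β_n
is
  A  → β₁ A' | ... | β_n A'
  A' → α₁ A' | ... | α_m A' | ε

A → c F becomes A → c F A'
A → A c becomes A' → c A'
A → A A L becomes A' → A L A'
Add A' → ε

Productions for other non-terminals are unchanged:
  F → c
  L → + F
  L → F ,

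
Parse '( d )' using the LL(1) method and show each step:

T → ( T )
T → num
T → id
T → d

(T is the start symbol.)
LL(1) parsing maintains a stack (initially the start symbol over $) and the input. At each step: if the stack top is a terminal, match it against the current input token; if it is a non-terminal N, replace it with the RHS of M[N, lookahead] (the unique production whose predict set contains the lookahead).

Stack is shown with the top on the left.

Stack    Input    Action
------------------------
T $      ( d ) $  output T → ( T )
( T ) $  ( d ) $  match '('
T ) $    d ) $    output T → d
d ) $    d ) $    match 'd'
) $      ) $      match ')'
$        $        accept

The string is accepted.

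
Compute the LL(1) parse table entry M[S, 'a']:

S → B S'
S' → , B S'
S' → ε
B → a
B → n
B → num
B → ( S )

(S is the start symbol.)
To find M[S, 'a'], we find productions for S where 'a' is in the predict set (PREDICT(N → α) = (FIRST(α) \ {ε}) ∪ (FOLLOW(N) if α ⇒* ε)).

Relevant sets:
  FIRST(B) = { '(', 'a', 'n', 'num' }

S → B S': PREDICT = { '(', 'a', 'n', 'num' }
  'a' is in predict set, so this production goes in M[S, 'a']

M[S, 'a'] = S → B S'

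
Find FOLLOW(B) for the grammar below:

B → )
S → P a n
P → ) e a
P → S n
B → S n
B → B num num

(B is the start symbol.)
B is the start symbol, so $ ∈ FOLLOW(B).
In B → B num num: B is followed by num num, add FIRST(num num) \ {ε} = { 'num' }

Taking the union: FOLLOW(B) = { $, 'num' }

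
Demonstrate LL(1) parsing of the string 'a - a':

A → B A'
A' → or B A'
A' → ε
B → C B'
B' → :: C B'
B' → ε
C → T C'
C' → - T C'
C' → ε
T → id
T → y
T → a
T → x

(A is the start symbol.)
Stack is shown with the top on the left.

Stack           Input    Action
-------------------------------
A $             a - a $  output A → B A'
B A' $          a - a $  output B → C B'
C B' A' $       a - a $  output C → T C'
T C' B' A' $    a - a $  output T → a
a C' B' A' $    a - a $  match 'a'
C' B' A' $      - a $    output C' → - T C'
- T C' B' A' $  - a $    match '-'
T C' B' A' $    a $      output T → a
a C' B' A' $    a $      match 'a'
C' B' A' $      $        output C' → ε
B' A' $         $        output B' → ε
A' $            $        output A' → ε
$               $        accept

The string is accepted.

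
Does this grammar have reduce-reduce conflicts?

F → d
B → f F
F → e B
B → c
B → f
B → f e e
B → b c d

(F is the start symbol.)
Augment with F' → F and build the canonical LR(0) collection (I0 = CLOSURE({[F' → . F]}), then GOTO on every symbol after a dot until no new states appear). It has 13 states:
  I0: { [F → . d], [F → . e B], [F' → . F] }  — shift
  I1: { [F' → F .] }  — accept
  I2: { [F → d .] }  — reduce
  I3: { [B → . b c d], [B → . c], [B → . f F], [B → . f e e], [B → . f], [F → e . B] }  — shift
  I4: { [F → e B .] }  — reduce
  I5: { [B → b . c d] }  — shift
  I6: { [B → c .] }  — reduce
  I7: { [B → f . F], [B → f . e e], [B → f .], [F → . d], [F → . e B] }  — shift, reduce
  I8: { [B → f F .] }  — reduce
  I9: { [B → . b c d], [B → . c], [B → . f F], [B → . f e e], [B → . f], [B → f e . e], [F → e . B] }  — shift
  I10: { [B → f e e .] }  — reduce
  I11: { [B → b c . d] }  — shift
  I12: { [B → b c d .] }  — reduce

No state contains more than one complete item.

Answer: No reduce-reduce conflicts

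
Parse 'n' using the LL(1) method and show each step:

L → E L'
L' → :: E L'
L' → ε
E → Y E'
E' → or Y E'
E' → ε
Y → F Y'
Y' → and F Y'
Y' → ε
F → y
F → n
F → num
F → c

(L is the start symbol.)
LL(1) parsing maintains a stack (initially the start symbol over $) and the input. At each step: if the stack top is a terminal, match it against the current input token; if it is a non-terminal N, replace it with the RHS of M[N, lookahead] (the unique production whose predict set contains the lookahead).

Stack is shown with the top on the left.

Stack         Input  Action
---------------------------
L $           n $    output L → E L'
E L' $        n $    output E → Y E'
Y E' L' $     n $    output Y → F Y'
F Y' E' L' $  n $    output F → n
n Y' E' L' $  n $    match 'n'
Y' E' L' $    $      output Y' → ε
E' L' $       $      output E' → ε
L' $          $      output L' → ε
$             $      accept

The string is accepted.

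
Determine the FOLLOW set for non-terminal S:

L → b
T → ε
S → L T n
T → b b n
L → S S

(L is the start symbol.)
{ $, 'b', 'n' }

To compute FOLLOW(S), find every occurrence of S on a right-hand side N → α S β: add FIRST(β) \ {ε}, and if β is empty or nullable also add FOLLOW(N). Iterate to a fixed point.

In L → S S: S is followed by S, add FIRST(S) \ {ε} = { 'b' }
In L → S S: S is at the end, add FOLLOW(L)

The FOLLOW sets referred to above (computed the same way, to a fixed point):
  FOLLOW(L) = { $, 'b', 'n' }

Taking the union: FOLLOW(S) = { $, 'b', 'n' }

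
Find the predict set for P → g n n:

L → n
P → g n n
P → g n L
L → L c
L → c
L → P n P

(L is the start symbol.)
PREDICT(P → g n n) = (FIRST(RHS) \ {ε}) ∪ (FOLLOW(P) if ε ∈ FIRST(RHS), i.e. RHS ⇒* ε)
FIRST(g n n) = { 'g' }
ε ∉ FIRST(g n n), so FOLLOW(P) is not added.
PREDICT(P → g n n) = { 'g' }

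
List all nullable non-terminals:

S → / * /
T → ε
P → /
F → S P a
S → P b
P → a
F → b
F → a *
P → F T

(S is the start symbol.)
{ 'T' }

A non-terminal is nullable if it can derive ε (the empty string): either it has an ε-production, or it has a production whose right-hand side consists entirely of nullable non-terminals.

ε-productions: T → ε
So T is immediately nullable.
No further non-terminal can be added: every production for the remaining non-terminals contains a terminal or a non-nullable non-terminal.
Nullable = { 'T' }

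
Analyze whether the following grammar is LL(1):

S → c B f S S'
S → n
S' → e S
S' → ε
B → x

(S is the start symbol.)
A grammar is LL(1) if for each non-terminal N with multiple productions, the predict sets of those productions are pairwise disjoint, where PREDICT(N → α) = (FIRST(α) \ {ε}) ∪ (FOLLOW(N) if α ⇒* ε).

Relevant sets:
  FOLLOW(S') = { $, 'e' }

For S:
  PREDICT(S → c B f S S') = { 'c' }
  PREDICT(S → n) = { 'n' }
For S':
  PREDICT(S' → e S) = { 'e' }
  PREDICT(S' → ε) = { $, 'e' }
B has a single production, so nothing to check there.

Conflict found: Predict set conflict for S': { 'e' }
The grammar is NOT LL(1).

Answer: No. Predict set conflict for S': { 'e' }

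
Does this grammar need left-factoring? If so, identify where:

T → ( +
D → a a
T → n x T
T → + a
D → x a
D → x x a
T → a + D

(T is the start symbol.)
Yes, D has productions with common prefix 'x'

Left-factoring is needed when two productions for the same non-terminal
share a common prefix on the right-hand side.

Productions for T:
  T → ( +
  T → n x T
  T → + a
  T → a + D
Productions for D:
  D → a a
  D → x a
  D → x x a

Found common prefix 'x' in productions for D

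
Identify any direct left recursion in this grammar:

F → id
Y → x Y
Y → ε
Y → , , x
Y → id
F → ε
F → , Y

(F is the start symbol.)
No direct left recursion

F → id: starts with id
Y → x Y: starts with x
Y → ε: starts with ε
Y → , , x: starts with ','
Y → id: starts with id
F → ε: starts with ε
F → , Y: starts with ','

No direct left recursion found.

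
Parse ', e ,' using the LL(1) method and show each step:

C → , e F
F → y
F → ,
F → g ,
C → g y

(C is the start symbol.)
Stack is shown with the top on the left.

Stack    Input    Action
------------------------
C $      , e , $  output C → , e F
, e F $  , e , $  match ','
e F $    e , $    match 'e'
F $      , $      output F → ,
, $      , $      match ','
$        $        accept

The string is accepted.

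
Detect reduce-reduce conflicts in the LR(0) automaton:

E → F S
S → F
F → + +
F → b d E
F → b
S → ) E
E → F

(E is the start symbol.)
No reduce-reduce conflicts

A reduce-reduce conflict occurs when an LR(0) state has two complete items [A → α .] and [B → β .] — both call for a reduction, and with no lookahead the parser cannot choose between them.

Augment with E' → E and build the canonical LR(0) collection (I0 = CLOSURE({[E' → . E]}), then GOTO on every symbol after a dot until no new states appear). It has 12 states:
  I0: { [E → . F S], [E → . F], [E' → . E], [F → . + +], [F → . b d E], [F → . b] }  — shift
  I1: { [F → + . +] }  — shift
  I2: { [E' → E .] }  — accept
  I3: { [E → F . S], [E → F .], [F → . + +], [F → . b d E], [F → . b], [S → . ) E], [S → . F] }  — shift, reduce
  I4: { [F → b . d E], [F → b .] }  — shift, reduce
  I5: { [E → . F S], [E → . F], [F → . + +], [F → . b d E], [F → . b], [F → b d . E] }  — shift
  I6: { [F → b d E .] }  — reduce
  I7: { [E → . F S], [E → . F], [F → . + +], [F → . b d E], [F → . b], [S → ) . E] }  — shift
  I8: { [S → F .] }  — reduce
  I9: { [E → F S .] }  — reduce
  I10: { [S → ) E .] }  — reduce
  I11: { [F → + + .] }  — reduce

No state contains more than one complete item.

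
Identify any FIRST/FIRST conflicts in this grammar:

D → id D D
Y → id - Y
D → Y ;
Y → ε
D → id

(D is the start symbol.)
Yes. D → id D D / D → Y ';' on { 'id' }; D → id D D / D → id on { 'id' }; D → Y ';' / D → id on { 'id' }

FIRST sets of the non-terminals at (or reachable through a nullable prefix from) the front of some alternative:
  FIRST(Y) = { 'id', ε }

Productions for D:
  D → id D D: FIRST = { 'id' }
  D → Y ;: FIRST = { ';', 'id' }
  D → id: FIRST = { 'id' }
Productions for Y:
  Y → id - Y: FIRST = { 'id' }
  Y → ε: FIRST = { ε }

Conflict for D: D → id D D and D → Y ;
  Overlap: { 'id' }
Conflict for D: D → id D D and D → id
  Overlap: { 'id' }
Conflict for D: D → Y ; and D → id
  Overlap: { 'id' }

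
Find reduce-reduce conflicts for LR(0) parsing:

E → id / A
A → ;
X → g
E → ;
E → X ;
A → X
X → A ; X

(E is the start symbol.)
Yes — I1: [A → ; .] vs [E → ; .]; I12: [A → X .] vs [X → A ; X .]

A reduce-reduce conflict occurs when an LR(0) state has two complete items [A → α .] and [B → β .] — both call for a reduction, and with no lookahead the parser cannot choose between them.

Augment with E' → E and build the canonical LR(0) collection (I0 = CLOSURE({[E' → . E]}), then GOTO on every symbol after a dot until no new states appear). It has 14 states:
  I0: { [A → . ;], [A → . X], [E → . ;], [E → . X ;], [E → . id / A], [E' → . E], [X → . A ; X], [X → . g] }  — shift
  I1: { [A → ; .], [E → ; .] }  — 2 reduces
  I2: { [X → A . ; X] }  — shift
  I3: { [E' → E .] }  — accept
  I4: { [A → X .], [E → X . ;] }  — shift, reduce
  I5: { [X → g .] }  — reduce
  I6: { [E → id . / A] }  — shift
  I7: { [A → . ;], [A → . X], [E → id / . A], [X → . A ; X], [X → . g] }  — shift
  I8: { [A → ; .] }  — reduce
  I9: { [E → id / A .], [X → A . ; X] }  — shift, reduce
  I10: { [A → X .] }  — reduce
  I11: { [A → . ;], [A → . X], [X → . A ; X], [X → . g], [X → A ; . X] }  — shift
  I12: { [A → X .], [X → A ; X .] }  — 2 reduces
  I13: { [E → X ; .] }  — reduce

I1 contains complete items [A → ; .], [E → ; .] — reduce-reduce conflict.
I12 contains complete items [A → X .], [X → A ; X .] — reduce-reduce conflict.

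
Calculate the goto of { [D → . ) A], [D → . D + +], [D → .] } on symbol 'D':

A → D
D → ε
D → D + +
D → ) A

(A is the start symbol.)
{ [D → D . + +] }

GOTO(I, 'D') = CLOSURE({ [A → αX.β] : [A → α.Xβ] ∈ I, X = 'D' })

Items with dot before 'D', with the dot advanced:
  [D → . D + +] → [D → D . + +]
Closure adds nothing (no advanced item has the dot before a non-terminal).

GOTO = { [D → D . + +] }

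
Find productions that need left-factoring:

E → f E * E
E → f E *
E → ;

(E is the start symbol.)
Yes, E has productions with common prefix 'f E *'

Left-factoring is needed when two productions for the same non-terminal
share a common prefix on the right-hand side.

Productions for E:
  E → f E * E
  E → f E *
  E → ;

Found common prefix 'f E *' in productions for E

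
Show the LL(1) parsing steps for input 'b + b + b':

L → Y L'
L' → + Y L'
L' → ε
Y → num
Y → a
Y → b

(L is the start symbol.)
LL(1) parsing maintains a stack (initially the start symbol over $) and the input. At each step: if the stack top is a terminal, match it against the current input token; if it is a non-terminal N, replace it with the RHS of M[N, lookahead] (the unique production whose predict set contains the lookahead).

Stack is shown with the top on the left.

Stack     Input        Action
-----------------------------
L $       b + b + b $  output L → Y L'
Y L' $    b + b + b $  output Y → b
b L' $    b + b + b $  match 'b'
L' $      + b + b $    output L' → + Y L'
+ Y L' $  + b + b $    match '+'
Y L' $    b + b $      output Y → b
b L' $    b + b $      match 'b'
L' $      + b $        output L' → + Y L'
+ Y L' $  + b $        match '+'
Y L' $    b $          output Y → b
b L' $    b $          match 'b'
L' $      $            output L' → ε
$         $            accept

The string is accepted.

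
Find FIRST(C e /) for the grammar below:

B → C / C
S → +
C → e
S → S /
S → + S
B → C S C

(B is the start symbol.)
{ 'e' }

FIRST sets of the non-terminals involved (from the grammar, by fixed-point iteration):
  FIRST(C) = { 'e' }

To compute FIRST(C e /), process the symbols left to right:
Symbol C is a non-terminal. Add FIRST(C) \ {ε} = { 'e' }
C is not nullable (ε ∉ FIRST(C)), so stop here.
FIRST(C e /) = { 'e' }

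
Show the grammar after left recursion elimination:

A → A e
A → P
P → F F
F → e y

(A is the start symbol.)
A is directly left-recursive. The standard transformation for
  A → A α₁ | ... | A α_m | β₁ | ... | β_n
is
  A  → β₁ A' | ... | β_n A'
  A' → α₁ A' | ... | α_m A' | ε

A → P becomes A → P A'
A → A e becomes A' → e A'
Add A' → ε

Productions for other non-terminals are unchanged:
  P → F F
  F → e y

Resulting grammar:
A → P A'
A' → e A'
A' → ε
P → F F
F → e y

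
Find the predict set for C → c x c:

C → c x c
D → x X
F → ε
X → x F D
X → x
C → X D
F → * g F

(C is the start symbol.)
PREDICT(C → c x c) = (FIRST(RHS) \ {ε}) ∪ (FOLLOW(C) if ε ∈ FIRST(RHS), i.e. RHS ⇒* ε)
FIRST(c x c) = { 'c' }
ε ∉ FIRST(c x c), so FOLLOW(C) is not added.
PREDICT(C → c x c) = { 'c' }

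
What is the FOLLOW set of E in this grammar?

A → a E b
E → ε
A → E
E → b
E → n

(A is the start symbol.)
In A → a E b: E is followed by b, add FIRST(b) \ {ε} = { 'b' }
In A → E: E is at the end, add FOLLOW(A)

The FOLLOW sets referred to above (computed the same way, to a fixed point):
  FOLLOW(A) = { $ }

Taking the union: FOLLOW(E) = { $, 'b' }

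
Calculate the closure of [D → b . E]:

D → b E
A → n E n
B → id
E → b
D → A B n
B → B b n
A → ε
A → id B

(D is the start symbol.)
Start with: [D → b . E]
  [D → b . E] has the dot before E: add [E → . b]
No further items can be added.

CLOSURE = { [D → b . E], [E → . b] }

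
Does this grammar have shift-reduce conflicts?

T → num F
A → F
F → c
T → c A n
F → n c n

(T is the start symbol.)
No shift-reduce conflicts

A shift-reduce conflict occurs when an LR(0) state has both:
  - a complete (reduce) item [A → α .] (dot at the end), and
  - a shift item [B → β . c γ] (dot before a terminal).

Augment with T' → T and build the canonical LR(0) collection (I0 = CLOSURE({[T' → . T]}), then GOTO on every symbol after a dot until no new states appear). It has 12 states:
  I0: { [T → . c A n], [T → . num F], [T' → . T] }  — shift
  I1: { [T' → T .] }  — accept
  I2: { [A → . F], [F → . c], [F → . n c n], [T → c . A n] }  — shift
  I3: { [F → . c], [F → . n c n], [T → num . F] }  — shift
  I4: { [T → num F .] }  — reduce
  I5: { [F → c .] }  — reduce
  I6: { [F → n . c n] }  — shift
  I7: { [F → n c . n] }  — shift
  I8: { [F → n c n .] }  — reduce
  I9: { [T → c A . n] }  — shift
  I10: { [A → F .] }  — reduce
  I11: { [T → c A n .] }  — reduce

No state contains both a complete item and a shift item.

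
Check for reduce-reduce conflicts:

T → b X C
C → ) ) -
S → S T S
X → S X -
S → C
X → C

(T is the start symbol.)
Yes — I4: [S → C .] vs [X → C .]

A reduce-reduce conflict occurs when an LR(0) state has two complete items [A → α .] and [B → β .] — both call for a reduction, and with no lookahead the parser cannot choose between them.

Augment with T' → T and build the canonical LR(0) collection (I0 = CLOSURE({[T' → . T]}), then GOTO on every symbol after a dot until no new states appear). It has 15 states:
  I0: { [T → . b X C], [T' → . T] }  — shift
  I1: { [T' → T .] }  — accept
  I2: { [C → . ) ) -], [S → . C], [S → . S T S], [T → b . X C], [X → . C], [X → . S X -] }  — shift
  I3: { [C → ) . ) -] }  — shift
  I4: { [S → C .], [X → C .] }  — 2 reduces
  I5: { [C → . ) ) -], [S → . C], [S → . S T S], [S → S . T S], [T → . b X C], [X → . C], [X → . S X -], [X → S . X -] }  — shift
  I6: { [C → . ) ) -], [T → b X . C] }  — shift
  I7: { [T → b X C .] }  — reduce
  I8: { [C → . ) ) -], [S → . C], [S → . S T S], [S → S T . S] }  — shift
  I9: { [X → S X . -] }  — shift
  I10: { [X → S X - .] }  — reduce
  I11: { [S → C .] }  — reduce
  I12: { [S → S . T S], [S → S T S .], [T → . b X C] }  — shift, reduce
  I13: { [C → ) ) . -] }  — shift
  I14: { [C → ) ) - .] }  — reduce

I4 contains complete items [S → C .], [X → C .] — reduce-reduce conflict.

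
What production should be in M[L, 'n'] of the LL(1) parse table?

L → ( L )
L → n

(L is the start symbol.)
To find M[L, 'n'], we find productions for L where 'n' is in the predict set (PREDICT(N → α) = (FIRST(α) \ {ε}) ∪ (FOLLOW(N) if α ⇒* ε)).

L → ( L ): PREDICT = { '(' }
L → n: PREDICT = { 'n' }
  'n' is in predict set, so this production goes in M[L, 'n']

M[L, 'n'] = L → n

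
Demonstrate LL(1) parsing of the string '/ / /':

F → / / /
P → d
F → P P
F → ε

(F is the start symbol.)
LL(1) parsing maintains a stack (initially the start symbol over $) and the input. At each step: if the stack top is a terminal, match it against the current input token; if it is a non-terminal N, replace it with the RHS of M[N, lookahead] (the unique production whose predict set contains the lookahead).

Stack is shown with the top on the left.

Stack    Input    Action
------------------------
F $      / / / $  output F → / / /
/ / / $  / / / $  match '/'
/ / $    / / $    match '/'
/ $      / $      match '/'
$        $        accept

The string is accepted.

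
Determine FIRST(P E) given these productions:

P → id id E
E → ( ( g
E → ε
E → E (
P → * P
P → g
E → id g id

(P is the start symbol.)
FIRST sets of the non-terminals involved (from the grammar, by fixed-point iteration):
  FIRST(P) = { '*', 'g', 'id' }

To compute FIRST(P E), process the symbols left to right:
Symbol P is a non-terminal. Add FIRST(P) \ {ε} = { '*', 'g', 'id' }
P is not nullable (ε ∉ FIRST(P)), so stop here.
FIRST(P E) = { '*', 'g', 'id' }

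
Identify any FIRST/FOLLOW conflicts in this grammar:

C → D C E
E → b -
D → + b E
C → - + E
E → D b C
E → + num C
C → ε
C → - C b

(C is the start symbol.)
Yes. C → D C E with FOLLOW(C) on { '+' }; C → '-' '+' E with FOLLOW(C) on { '-' }; C → '-' C b with FOLLOW(C) on { '-' }

Nullable non-terminals: C.
FIRST sets used below: FIRST(D) = { '+' }

C: nullable alternative(s) C → ε; FOLLOW(C) = { $, '+', '-', 'b' }
  C → D C E: FIRST \ {ε} = { '+' } — overlaps FOLLOW(C) on { '+' }: CONFLICT
  C → - + E: FIRST \ {ε} = { '-' } — overlaps FOLLOW(C) on { '-' }: CONFLICT
  C → ε: FIRST \ {ε} = { } — this is the only nullable alternative, skip
  C → - C b: FIRST \ {ε} = { '-' } — overlaps FOLLOW(C) on { '-' }: CONFLICT

D, E have no nullable alternative, so no FIRST/FOLLOW check is needed there.

So the grammar has 3 FIRST/FOLLOW conflicts (marked CONFLICT above).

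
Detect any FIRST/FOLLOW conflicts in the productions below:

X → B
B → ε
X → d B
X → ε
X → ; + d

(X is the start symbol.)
Nullable non-terminals: B, X.
FIRST sets used below: FIRST(B) = { ε }
B has a nullable alternative but only one production, so nothing to check.

X: nullable alternative(s) X → B, X → ε; FOLLOW(X) = { $ }
  X → B: FIRST \ {ε} = { } — disjoint from FOLLOW(X)
  X → d B: FIRST \ {ε} = { 'd' } — disjoint from FOLLOW(X)
  X → ε: FIRST \ {ε} = { } — disjoint from FOLLOW(X)
  X → ; + d: FIRST \ {ε} = { ';' } — disjoint from FOLLOW(X)

No FIRST/FOLLOW conflicts found.

Answer: No FIRST/FOLLOW conflicts.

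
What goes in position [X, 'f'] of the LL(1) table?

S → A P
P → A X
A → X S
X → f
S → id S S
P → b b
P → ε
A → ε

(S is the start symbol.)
To find M[X, 'f'], we find productions for X where 'f' is in the predict set (PREDICT(N → α) = (FIRST(α) \ {ε}) ∪ (FOLLOW(N) if α ⇒* ε)).

X → f: PREDICT = { 'f' }
  'f' is in predict set, so this production goes in M[X, 'f']

M[X, 'f'] = X → f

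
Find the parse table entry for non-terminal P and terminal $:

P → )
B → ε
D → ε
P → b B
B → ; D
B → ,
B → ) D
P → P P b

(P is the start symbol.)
To find M[P, $], we find productions for P where $ is in the predict set (PREDICT(N → α) = (FIRST(α) \ {ε}) ∪ (FOLLOW(N) if α ⇒* ε)).

Relevant sets:
  FIRST(P) = { ')', 'b' }

P → ): PREDICT = { ')' }
P → b B: PREDICT = { 'b' }
P → P P b: PREDICT = { ')', 'b' }

M[P, $] is empty (no production applies)

Answer: Empty (error entry)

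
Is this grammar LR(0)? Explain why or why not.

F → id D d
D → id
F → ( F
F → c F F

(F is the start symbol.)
Yes, the grammar is LR(0)

A grammar is LR(0) if no state in the canonical LR(0) collection has:
  - both a shift item (dot before a terminal) and a complete item (shift-reduce conflict), or
  - two or more complete items (reduce-reduce conflict; the accept item [F' → F .] counts as a complete item here).

Augment with F' → F and build the canonical LR(0) collection (I0 = CLOSURE({[F' → . F]}), then GOTO on every symbol after a dot until no new states appear). It has 11 states:
  I0: { [F → . ( F], [F → . c F F], [F → . id D d], [F' → . F] }  — shift
  I1: { [F → ( . F], [F → . ( F], [F → . c F F], [F → . id D d] }  — shift
  I2: { [F' → F .] }  — accept
  I3: { [F → . ( F], [F → . c F F], [F → . id D d], [F → c . F F] }  — shift
  I4: { [D → . id], [F → id . D d] }  — shift
  I5: { [F → id D . d] }  — shift
  I6: { [D → id .] }  — reduce
  I7: { [F → id D d .] }  — reduce
  I8: { [F → . ( F], [F → . c F F], [F → . id D d], [F → c F . F] }  — shift
  I9: { [F → c F F .] }  — reduce
  I10: { [F → ( F .] }  — reduce

Every state is either a pure shift/goto state or contains exactly one complete item and nothing to shift — no conflicts. The grammar is LR(0).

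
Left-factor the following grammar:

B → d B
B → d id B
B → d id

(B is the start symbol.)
Left-factoring transforms A → αβ₁ | αβ₂ into A → αA' and A' → β₁ | β₂
(α is the longest common prefix among the alternatives). Repeat until
no nonterminal has two alternatives with a common prefix.

Round 1: B has alternatives sharing prefix 'd'. Introduce B': B → d B'
  Add: B' → B
  Add: B' → id B
  Add: B' → id

Round 2: B' has alternatives sharing prefix 'id'. Introduce B'': B' → id B''
  Add: B'' → B
  Add: B'' → ε

No remaining common prefixes — done.

Resulting grammar:
B → d B'
B' → B
B' → id B''
B'' → B
B'' → ε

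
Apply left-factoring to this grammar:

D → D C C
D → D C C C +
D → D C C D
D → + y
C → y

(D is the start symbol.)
D → D C C D'
D' → ε
D' → C +
D' → D
D → + y
C → y

Left-factoring transforms A → αβ₁ | αβ₂ into A → αA' and A' → β₁ | β₂
(α is the longest common prefix among the alternatives). Repeat until
no nonterminal has two alternatives with a common prefix.

Round 1: D has alternatives sharing prefix 'D C C'. Introduce D': D → D C C D'
  Add: D' → ε
  Add: D' → C +
  Add: D' → D

No remaining common prefixes — done.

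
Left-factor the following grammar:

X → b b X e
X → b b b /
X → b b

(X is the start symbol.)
Left-factoring transforms A → αβ₁ | αβ₂ into A → αA' and A' → β₁ | β₂
(α is the longest common prefix among the alternatives). Repeat until
no nonterminal has two alternatives with a common prefix.

Round 1: X has alternatives sharing prefix 'b b'. Introduce X': X → b b X'
  Add: X' → X e
  Add: X' → b /
  Add: X' → ε

No remaining common prefixes — done.

Resulting grammar:
X → b b X'
X' → X e
X' → b /
X' → ε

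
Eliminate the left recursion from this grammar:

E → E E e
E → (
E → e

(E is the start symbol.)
E → ( E'
E → e E'
E' → E e E'
E' → ε

E is directly left-recursive. The standard transformation for
  A → A α₁ | ... | A α_m | β₁ | ... | β_n
is
  A  → β₁ A' | ... | β_n A'
  A' → α₁ A' | ... | α_m A' | ε

E → ( becomes E → ( E'
E → e becomes E → e E'
E → E E e becomes E' → E e E'
Add E' → ε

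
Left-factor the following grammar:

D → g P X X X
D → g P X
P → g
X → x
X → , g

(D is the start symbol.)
D → g P X D'
D' → X X
D' → ε
P → g
X → x
X → , g

Left-factoring transforms A → αβ₁ | αβ₂ into A → αA' and A' → β₁ | β₂
(α is the longest common prefix among the alternatives). Repeat until
no nonterminal has two alternatives with a common prefix.

Round 1: D has alternatives sharing prefix 'g P X'. Introduce D': D → g P X D'
  Add: D' → X X
  Add: D' → ε

No remaining common prefixes — done.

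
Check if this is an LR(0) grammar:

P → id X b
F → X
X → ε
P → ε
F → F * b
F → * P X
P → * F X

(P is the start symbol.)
A grammar is LR(0) if no state in the canonical LR(0) collection has:
  - both a shift item (dot before a terminal) and a complete item (shift-reduce conflict), or
  - two or more complete items (reduce-reduce conflict; the accept item [P' → P .] counts as a complete item here).

Augment with P' → P and build the canonical LR(0) collection (I0 = CLOSURE({[P' → . P]}), then GOTO on every symbol after a dot until no new states appear). It has 14 states:
  I0: { [P → . * F X], [P → . id X b], [P → .], [P' → . P] }  — shift, reduce
  I1: { [F → . * P X], [F → . F * b], [F → . X], [P → * . F X], [X → .] }  — shift, reduce
  I2: { [P' → P .] }  — accept
  I3: { [P → id . X b], [X → .] }  — reduce
  I4: { [P → id X . b] }  — shift
  I5: { [P → id X b .] }  — reduce
  I6: { [F → * . P X], [P → . * F X], [P → . id X b], [P → .] }  — shift, reduce
  I7: { [F → F . * b], [P → * F . X], [X → .] }  — shift, reduce
  I8: { [F → X .] }  — reduce
  I9: { [F → F * . b] }  — shift
  I10: { [P → * F X .] }  — reduce
  I11: { [F → F * b .] }  — reduce
  I12: { [F → * P . X], [X → .] }  — reduce
  I13: { [F → * P X .] }  — reduce

Conflict in state I0:
  Shift-reduce conflict between [P → .] and [P → . * F X]
So the grammar is NOT LR(0).

Answer: No. Shift-reduce conflict between [P → .] and [P → . * F X]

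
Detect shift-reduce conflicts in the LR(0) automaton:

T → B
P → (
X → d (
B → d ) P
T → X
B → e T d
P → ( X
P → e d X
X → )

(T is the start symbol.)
Yes — I11: [P → ( .] vs [X → . )]

Augment with T' → T and build the canonical LR(0) collection (I0 = CLOSURE({[T' → . T]}), then GOTO on every symbol after a dot until no new states appear). It has 18 states:
  I0: { [B → . d ) P], [B → . e T d], [T → . B], [T → . X], [T' → . T], [X → . )], [X → . d (] }  — shift
  I1: { [X → ) .] }  — reduce
  I2: { [T → B .] }  — reduce
  I3: { [T' → T .] }  — accept
  I4: { [T → X .] }  — reduce
  I5: { [B → d . ) P], [X → d . (] }  — shift
  I6: { [B → . d ) P], [B → . e T d], [B → e . T d], [T → . B], [T → . X], [X → . )], [X → . d (] }  — shift
  I7: { [B → e T . d] }  — shift
  I8: { [B → e T d .] }  — reduce
  I9: { [X → d ( .] }  — reduce
  I10: { [B → d ) . P], [P → . ( X], [P → . (], [P → . e d X] }  — shift
  I11: { [P → ( . X], [P → ( .], [X → . )], [X → . d (] }  — shift, reduce
  I12: { [B → d ) P .] }  — reduce
  I13: { [P → e . d X] }  — shift
  I14: { [P → e d . X], [X → . )], [X → . d (] }  — shift
  I15: { [P → e d X .] }  — reduce
  I16: { [X → d . (] }  — shift
  I17: { [P → ( X .] }  — reduce

I11 contains reduce item [P → ( .] and shift items [X → . )], [X → . d (] — shift-reduce conflict.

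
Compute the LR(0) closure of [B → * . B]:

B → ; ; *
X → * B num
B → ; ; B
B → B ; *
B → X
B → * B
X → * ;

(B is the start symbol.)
{ [B → * . B], [B → . * B], [B → . ; ; *], [B → . ; ; B], [B → . B ; *], [B → . X], [X → . * ;], [X → . * B num] }

To compute CLOSURE, for each item [A → α.Bβ] where B is a non-terminal, add [B → .γ] for all productions B → γ; repeat for the newly added items until nothing changes.

Start with: [B → * . B]
  [B → * . B] has the dot before B: add [B → . ; ; *], [B → . ; ; B], [B → . B ; *], [B → . X], [B → . * B]
  [B → . X] has the dot before X: add [X → . * B num], [X → . * ;]
No further items can be added.

CLOSURE = { [B → * . B], [B → . * B], [B → . ; ; *], [B → . ; ; B], [B → . B ; *], [B → . X], [X → . * ;], [X → . * B num] }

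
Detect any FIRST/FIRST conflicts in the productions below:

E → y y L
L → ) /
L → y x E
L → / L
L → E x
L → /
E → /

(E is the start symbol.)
A FIRST/FIRST conflict occurs when two productions N → α and N → β for the same non-terminal have FIRST(α) ∩ FIRST(β) ≠ ∅ (with ε ∈ FIRST of a nullable right-hand side, so two nullable alternatives also conflict).

FIRST sets of the non-terminals at (or reachable through a nullable prefix from) the front of some alternative:
  FIRST(E) = { '/', 'y' }

Productions for E:
  E → y y L: FIRST = { 'y' }
  E → /: FIRST = { '/' }
Productions for L:
  L → ) /: FIRST = { ')' }
  L → y x E: FIRST = { 'y' }
  L → / L: FIRST = { '/' }
  L → E x: FIRST = { '/', 'y' }
  L → /: FIRST = { '/' }

Conflict for L: L → y x E and L → E x
  Overlap: { 'y' }
Conflict for L: L → / L and L → E x
  Overlap: { '/' }
Conflict for L: L → / L and L → /
  Overlap: { '/' }
Conflict for L: L → E x and L → /
  Overlap: { '/' }

Answer: Yes. L → y x E / L → E x on { 'y' }; L → '/' L / L → E x on { '/' }; L → '/' L / L → '/' on { '/' }; L → E x / L → '/' on { '/' }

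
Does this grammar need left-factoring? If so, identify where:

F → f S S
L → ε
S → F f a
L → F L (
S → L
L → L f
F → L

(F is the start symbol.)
Left-factoring is needed when two productions for the same non-terminal
share a common prefix on the right-hand side.

Productions for F:
  F → f S S
  F → L
Productions for L:
  L → ε
  L → F L (
  L → L f
Productions for S:
  S → F f a
  S → L

No common prefixes found.

Answer: No, left-factoring is not needed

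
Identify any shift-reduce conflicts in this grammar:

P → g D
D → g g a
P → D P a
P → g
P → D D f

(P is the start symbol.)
Yes — I3: [P → g .] vs [D → . g g a]

Augment with P' → P and build the canonical LR(0) collection (I0 = CLOSURE({[P' → . P]}), then GOTO on every symbol after a dot until no new states appear). It has 12 states:
  I0: { [D → . g g a], [P → . D D f], [P → . D P a], [P → . g D], [P → . g], [P' → . P] }  — shift
  I1: { [D → . g g a], [P → . D D f], [P → . D P a], [P → . g D], [P → . g], [P → D . D f], [P → D . P a] }  — shift
  I2: { [P' → P .] }  — accept
  I3: { [D → . g g a], [D → g . g a], [P → g . D], [P → g .] }  — shift, reduce
  I4: { [P → g D .] }  — reduce
  I5: { [D → g . g a], [D → g g . a] }  — shift
  I6: { [D → g g a .] }  — reduce
  I7: { [D → g g . a] }  — shift
  I8: { [D → . g g a], [P → . D D f], [P → . D P a], [P → . g D], [P → . g], [P → D . D f], [P → D . P a], [P → D D . f] }  — shift
  I9: { [P → D P . a] }  — shift
  I10: { [P → D P a .] }  — reduce
  I11: { [P → D D f .] }  — reduce

I3 contains reduce item [P → g .] and shift items [D → . g g a], [D → g . g a] — shift-reduce conflict.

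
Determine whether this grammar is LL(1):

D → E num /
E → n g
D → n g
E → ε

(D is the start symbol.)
A grammar is LL(1) if for each non-terminal N with multiple productions, the predict sets of those productions are pairwise disjoint, where PREDICT(N → α) = (FIRST(α) \ {ε}) ∪ (FOLLOW(N) if α ⇒* ε).

Relevant sets:
  FIRST(E) = { 'n', ε }
  FOLLOW(E) = { 'num' }

For D:
  PREDICT(D → E num '/') = { 'n', 'num' }
  PREDICT(D → n g) = { 'n' }
For E:
  PREDICT(E → n g) = { 'n' }
  PREDICT(E → ε) = { 'num' }

Conflict found: Predict set conflict for D: { 'n' }
The grammar is NOT LL(1).

Answer: No. Predict set conflict for D: { 'n' }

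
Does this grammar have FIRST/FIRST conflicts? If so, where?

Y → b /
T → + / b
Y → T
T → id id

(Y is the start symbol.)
A FIRST/FIRST conflict occurs when two productions N → α and N → β for the same non-terminal have FIRST(α) ∩ FIRST(β) ≠ ∅ (with ε ∈ FIRST of a nullable right-hand side, so two nullable alternatives also conflict).

FIRST sets of the non-terminals at (or reachable through a nullable prefix from) the front of some alternative:
  FIRST(T) = { '+', 'id' }

Productions for Y:
  Y → b /: FIRST = { 'b' }
  Y → T: FIRST = { '+', 'id' }
Productions for T:
  T → + / b: FIRST = { '+' }
  T → id id: FIRST = { 'id' }

All alternatives of each non-terminal have pairwise disjoint FIRST sets.

Answer: No FIRST/FIRST conflicts.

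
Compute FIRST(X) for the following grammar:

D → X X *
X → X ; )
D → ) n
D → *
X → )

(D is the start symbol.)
{ ')' }

To compute FIRST(X), examine every production with X on the left-hand side, reading each right-hand side left to right until a non-nullable symbol is reached.

From X → X ; ):
  - X is the symbol being defined: contributes nothing new
    X is not nullable, so stop
From X → ):
  - ')' is a terminal: add ')' and stop

Collecting: FIRST(X) = { ')' }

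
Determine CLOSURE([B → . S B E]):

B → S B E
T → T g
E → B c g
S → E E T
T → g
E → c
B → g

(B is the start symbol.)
{ [B → . S B E], [B → . g], [E → . B c g], [E → . c], [S → . E E T] }

To compute CLOSURE, for each item [A → α.Bβ] where B is a non-terminal, add [B → .γ] for all productions B → γ; repeat for the newly added items until nothing changes.

Start with: [B → . S B E]
  [B → . S B E] has the dot before S: add [S → . E E T]
  [S → . E E T] has the dot before E: add [E → . B c g], [E → . c]
  [E → . B c g] has the dot before B: add [B → . g]
No further items can be added.

CLOSURE = { [B → . S B E], [B → . g], [E → . B c g], [E → . c], [S → . E E T] }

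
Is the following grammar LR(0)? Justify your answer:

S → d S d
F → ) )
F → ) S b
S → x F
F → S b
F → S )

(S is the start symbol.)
Augment with S' → S and build the canonical LR(0) collection (I0 = CLOSURE({[S' → . S]}), then GOTO on every symbol after a dot until no new states appear). It has 14 states:
  I0: { [S → . d S d], [S → . x F], [S' → . S] }  — shift
  I1: { [S' → S .] }  — accept
  I2: { [S → . d S d], [S → . x F], [S → d . S d] }  — shift
  I3: { [F → . ) )], [F → . ) S b], [F → . S )], [F → . S b], [S → . d S d], [S → . x F], [S → x . F] }  — shift
  I4: { [F → ) . )], [F → ) . S b], [S → . d S d], [S → . x F] }  — shift
  I5: { [S → x F .] }  — reduce
  I6: { [F → S . )], [F → S . b] }  — shift
  I7: { [F → S ) .] }  — reduce
  I8: { [F → S b .] }  — reduce
  I9: { [F → ) ) .] }  — reduce
  I10: { [F → ) S . b] }  — shift
  I11: { [F → ) S b .] }  — reduce
  I12: { [S → d S . d] }  — shift
  I13: { [S → d S d .] }  — reduce

Every state is either a pure shift/goto state or contains exactly one complete item and nothing to shift — no conflicts. The grammar is LR(0).

Answer: Yes, the grammar is LR(0)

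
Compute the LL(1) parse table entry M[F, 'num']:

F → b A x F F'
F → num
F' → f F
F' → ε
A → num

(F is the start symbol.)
F → num

To find M[F, 'num'], we find productions for F where 'num' is in the predict set (PREDICT(N → α) = (FIRST(α) \ {ε}) ∪ (FOLLOW(N) if α ⇒* ε)).

F → b A x F F': PREDICT = { 'b' }
F → num: PREDICT = { 'num' }
  'num' is in predict set, so this production goes in M[F, 'num']

M[F, 'num'] = F → num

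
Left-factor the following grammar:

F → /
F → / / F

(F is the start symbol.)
F → / F'
F' → ε
F' → / F

Left-factoring transforms A → αβ₁ | αβ₂ into A → αA' and A' → β₁ | β₂
(α is the longest common prefix among the alternatives). Repeat until
no nonterminal has two alternatives with a common prefix.

Round 1: F has alternatives sharing prefix '/'. Introduce F': F → / F'
  Add: F' → ε
  Add: F' → / F

No remaining common prefixes — done.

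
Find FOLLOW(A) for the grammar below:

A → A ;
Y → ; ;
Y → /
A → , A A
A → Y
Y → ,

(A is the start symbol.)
A is the start symbol, so $ ∈ FOLLOW(A).
In A → A ;: A is followed by ';', add FIRST(';') \ {ε} = { ';' }
In A → , A A: A is followed by A, add FIRST(A) \ {ε} = { ',', '/', ';' }
In A → , A A: A is at the end; this adds FOLLOW(A) to itself — nothing new

Taking the union: FOLLOW(A) = { $, ',', '/', ';' }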